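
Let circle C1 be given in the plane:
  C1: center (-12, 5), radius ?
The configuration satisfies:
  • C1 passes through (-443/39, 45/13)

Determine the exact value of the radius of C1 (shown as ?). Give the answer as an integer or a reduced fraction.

1. [C1∋P]  r_C1² − 25/9 = 0  ⇒  r_C1 = 5/3 (r>0 drops 1)

5/3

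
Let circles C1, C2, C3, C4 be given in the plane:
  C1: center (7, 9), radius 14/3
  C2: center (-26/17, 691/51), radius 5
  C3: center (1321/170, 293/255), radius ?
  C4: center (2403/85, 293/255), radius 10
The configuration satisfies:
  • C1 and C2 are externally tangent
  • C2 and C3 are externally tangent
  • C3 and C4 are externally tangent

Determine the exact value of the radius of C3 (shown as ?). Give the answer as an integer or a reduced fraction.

1. [ext C2·C3]  r_C3² + 10r_C3 − 861/4 = 0  ⇒  r_C3 = 21/2 (r>0 drops 1)
2. [ext C3·C4]  r_C3² + 20r_C3 − 1281/4 = 0  ⇒  r_C3 = 21/2 (r>0 drops 1)

21/2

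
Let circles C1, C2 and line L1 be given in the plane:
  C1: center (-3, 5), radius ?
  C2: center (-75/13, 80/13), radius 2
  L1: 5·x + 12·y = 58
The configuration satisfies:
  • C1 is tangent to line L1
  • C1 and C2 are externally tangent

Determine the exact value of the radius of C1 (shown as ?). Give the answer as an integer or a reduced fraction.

1. [C1‖L1]  r_C1² − 1 = 0  ⇒  r_C1 = 1 (r>0 drops 1)
2. [ext C1·C2]  r_C1² + 4r_C1 − 5 = 0  ⇒  r_C1 = 1 (r>0 drops 1)

1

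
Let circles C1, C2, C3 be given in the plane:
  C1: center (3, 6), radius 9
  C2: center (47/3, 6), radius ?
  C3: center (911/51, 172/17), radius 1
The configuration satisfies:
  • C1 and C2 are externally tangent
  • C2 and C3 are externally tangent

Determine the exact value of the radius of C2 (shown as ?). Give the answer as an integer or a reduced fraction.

11/3

1. [ext C1·C2]  r_C2² + 18r_C2 − 715/9 = 0  ⇒  r_C2 = 11/3 (r>0 drops 1)
2. [ext C2·C3]  r_C2² + 2r_C2 − 187/9 = 0  ⇒  r_C2 = 11/3 (r>0 drops 1)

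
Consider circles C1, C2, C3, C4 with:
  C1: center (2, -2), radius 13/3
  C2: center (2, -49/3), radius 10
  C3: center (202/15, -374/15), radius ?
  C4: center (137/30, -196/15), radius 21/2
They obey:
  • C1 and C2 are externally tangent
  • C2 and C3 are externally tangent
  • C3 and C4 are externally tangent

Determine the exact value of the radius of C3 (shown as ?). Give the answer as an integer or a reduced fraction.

13/3

1. [ext C2·C3]  r_C3² + 20r_C3 − 949/9 = 0  ⇒  r_C3 = 13/3 (r>0 drops 1)
2. [ext C3·C4]  r_C3² + 21r_C3 − 988/9 = 0  ⇒  r_C3 = 13/3 (r>0 drops 1)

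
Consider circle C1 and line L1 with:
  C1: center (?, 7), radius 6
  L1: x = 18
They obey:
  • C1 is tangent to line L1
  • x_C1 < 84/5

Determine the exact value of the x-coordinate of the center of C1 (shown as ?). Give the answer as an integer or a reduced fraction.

12

1. [C1‖L1]  x_C1² − 36x_C1 + 288 = 0  ⇒  x_C1 = 12 or 24
2. given x_C1 < 84/5: keep 12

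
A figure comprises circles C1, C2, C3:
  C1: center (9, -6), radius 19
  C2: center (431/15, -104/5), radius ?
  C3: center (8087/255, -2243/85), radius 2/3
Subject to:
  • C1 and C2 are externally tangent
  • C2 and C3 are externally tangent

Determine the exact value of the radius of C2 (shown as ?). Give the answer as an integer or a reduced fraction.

1. [ext C1·C2]  r_C2² + 38r_C2 − 2227/9 = 0  ⇒  r_C2 = 17/3 (r>0 drops 1)
2. [ext C2·C3]  r_C2² + (4/3)r_C2 − 119/3 = 0  ⇒  r_C2 = 17/3 (r>0 drops 1)

17/3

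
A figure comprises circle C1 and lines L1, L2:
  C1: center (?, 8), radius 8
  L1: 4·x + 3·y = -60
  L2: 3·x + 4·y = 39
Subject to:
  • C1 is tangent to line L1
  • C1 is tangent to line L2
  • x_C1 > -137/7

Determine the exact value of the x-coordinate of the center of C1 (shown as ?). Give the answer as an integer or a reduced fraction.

1. [C1‖L1]  x_C1² + 42x_C1 + 341 = 0  ⇒  x_C1 = -31 or -11
2. [C1‖L2]  x_C1² − (14/3)x_C1 − 517/3 = 0  ⇒  x_C1 = -11 or 47/3

-11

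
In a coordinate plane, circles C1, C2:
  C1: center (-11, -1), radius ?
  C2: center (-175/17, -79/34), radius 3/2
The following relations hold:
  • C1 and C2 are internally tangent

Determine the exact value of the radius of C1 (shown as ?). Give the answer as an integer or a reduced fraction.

1. [int C1,C2]  r_C1² − 3r_C1 = 0  ⇒  r_C1 = 3 (r>0 drops 1)

3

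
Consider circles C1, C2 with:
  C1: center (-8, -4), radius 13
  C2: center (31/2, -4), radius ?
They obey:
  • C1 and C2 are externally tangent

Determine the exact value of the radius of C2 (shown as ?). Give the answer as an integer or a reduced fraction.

21/2

1. [ext C1·C2]  r_C2² + 26r_C2 − 1533/4 = 0  ⇒  r_C2 = 21/2 (r>0 drops 1)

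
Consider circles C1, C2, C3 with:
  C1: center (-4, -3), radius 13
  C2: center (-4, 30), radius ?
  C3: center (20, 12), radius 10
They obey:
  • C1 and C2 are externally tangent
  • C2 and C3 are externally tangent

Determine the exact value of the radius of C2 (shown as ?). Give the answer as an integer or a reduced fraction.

20

1. [ext C1·C2]  r_C2² + 26r_C2 − 920 = 0  ⇒  r_C2 = 20 (r>0 drops 1)
2. [ext C2·C3]  r_C2² + 20r_C2 − 800 = 0  ⇒  r_C2 = 20 (r>0 drops 1)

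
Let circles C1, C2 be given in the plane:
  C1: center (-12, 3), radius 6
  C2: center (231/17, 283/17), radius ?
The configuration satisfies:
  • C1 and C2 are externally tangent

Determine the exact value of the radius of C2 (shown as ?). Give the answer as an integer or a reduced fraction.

1. [ext C1·C2]  r_C2² + 12r_C2 − 805 = 0  ⇒  r_C2 = 23 (r>0 drops 1)

23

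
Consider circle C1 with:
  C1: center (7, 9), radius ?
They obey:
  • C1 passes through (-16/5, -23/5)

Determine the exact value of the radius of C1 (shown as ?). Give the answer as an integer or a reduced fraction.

17

1. [C1∋P]  r_C1² − 289 = 0  ⇒  r_C1 = 17 (r>0 drops 1)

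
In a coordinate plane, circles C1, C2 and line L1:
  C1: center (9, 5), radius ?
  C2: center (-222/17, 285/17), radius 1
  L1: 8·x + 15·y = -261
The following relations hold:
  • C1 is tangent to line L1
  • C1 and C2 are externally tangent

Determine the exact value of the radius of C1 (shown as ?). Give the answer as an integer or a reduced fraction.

24

1. [C1‖L1]  r_C1² − 576 = 0  ⇒  r_C1 = 24 (r>0 drops 1)
2. [ext C1·C2]  r_C1² + 2r_C1 − 624 = 0  ⇒  r_C1 = 24 (r>0 drops 1)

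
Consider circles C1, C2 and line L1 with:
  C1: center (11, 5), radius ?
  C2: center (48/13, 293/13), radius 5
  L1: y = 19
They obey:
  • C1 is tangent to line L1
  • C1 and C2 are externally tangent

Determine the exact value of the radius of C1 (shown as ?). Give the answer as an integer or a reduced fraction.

14

1. [C1‖L1]  r_C1² − 196 = 0  ⇒  r_C1 = 14 (r>0 drops 1)
2. [ext C1·C2]  r_C1² + 10r_C1 − 336 = 0  ⇒  r_C1 = 14 (r>0 drops 1)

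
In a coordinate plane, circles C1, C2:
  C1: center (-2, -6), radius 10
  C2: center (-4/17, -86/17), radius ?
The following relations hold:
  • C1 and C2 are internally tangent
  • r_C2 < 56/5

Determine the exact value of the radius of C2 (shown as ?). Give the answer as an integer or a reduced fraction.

8

1. [int C1,C2]  r_C2² − 20r_C2 + 96 = 0  ⇒  r_C2 = 8 or 12
2. given r_C2 < 56/5: keep 8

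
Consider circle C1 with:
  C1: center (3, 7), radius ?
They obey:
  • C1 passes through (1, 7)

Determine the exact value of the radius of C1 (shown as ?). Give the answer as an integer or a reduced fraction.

2

1. [C1∋P]  r_C1² − 4 = 0  ⇒  r_C1 = 2 (r>0 drops 1)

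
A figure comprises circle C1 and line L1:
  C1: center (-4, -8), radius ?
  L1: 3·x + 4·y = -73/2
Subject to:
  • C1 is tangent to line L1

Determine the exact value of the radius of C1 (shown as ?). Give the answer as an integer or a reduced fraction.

1. [C1‖L1]  r_C1² − 9/4 = 0  ⇒  r_C1 = 3/2 (r>0 drops 1)

3/2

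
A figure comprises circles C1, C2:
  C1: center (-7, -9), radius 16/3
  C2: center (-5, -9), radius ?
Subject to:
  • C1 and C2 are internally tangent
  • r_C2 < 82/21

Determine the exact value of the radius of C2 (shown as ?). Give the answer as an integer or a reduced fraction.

10/3

1. [int C1,C2]  r_C2² − (32/3)r_C2 + 220/9 = 0  ⇒  r_C2 = 10/3 or 22/3
2. given r_C2 < 82/21: keep 10/3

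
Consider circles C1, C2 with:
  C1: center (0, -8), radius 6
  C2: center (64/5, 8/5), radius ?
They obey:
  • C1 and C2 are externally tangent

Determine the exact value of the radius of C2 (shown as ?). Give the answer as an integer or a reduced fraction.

10

1. [ext C1·C2]  r_C2² + 12r_C2 − 220 = 0  ⇒  r_C2 = 10 (r>0 drops 1)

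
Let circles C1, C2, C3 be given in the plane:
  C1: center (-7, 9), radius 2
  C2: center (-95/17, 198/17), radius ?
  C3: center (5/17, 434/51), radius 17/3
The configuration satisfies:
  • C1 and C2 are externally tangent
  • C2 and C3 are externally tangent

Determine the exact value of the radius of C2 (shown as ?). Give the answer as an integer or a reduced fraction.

1. [ext C1·C2]  r_C2² + 4r_C2 − 5 = 0  ⇒  r_C2 = 1 (r>0 drops 1)
2. [ext C2·C3]  r_C2² + (34/3)r_C2 − 37/3 = 0  ⇒  r_C2 = 1 (r>0 drops 1)

1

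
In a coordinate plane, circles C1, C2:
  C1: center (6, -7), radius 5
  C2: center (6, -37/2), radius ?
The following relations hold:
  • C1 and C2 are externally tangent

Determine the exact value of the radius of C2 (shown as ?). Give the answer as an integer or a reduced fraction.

1. [ext C1·C2]  r_C2² + 10r_C2 − 429/4 = 0  ⇒  r_C2 = 13/2 (r>0 drops 1)

13/2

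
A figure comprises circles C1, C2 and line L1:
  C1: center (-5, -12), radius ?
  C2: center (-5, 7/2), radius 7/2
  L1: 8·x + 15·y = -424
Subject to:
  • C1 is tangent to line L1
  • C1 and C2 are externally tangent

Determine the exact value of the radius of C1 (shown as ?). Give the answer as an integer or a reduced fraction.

12

1. [C1‖L1]  r_C1² − 144 = 0  ⇒  r_C1 = 12 (r>0 drops 1)
2. [ext C1·C2]  r_C1² + 7r_C1 − 228 = 0  ⇒  r_C1 = 12 (r>0 drops 1)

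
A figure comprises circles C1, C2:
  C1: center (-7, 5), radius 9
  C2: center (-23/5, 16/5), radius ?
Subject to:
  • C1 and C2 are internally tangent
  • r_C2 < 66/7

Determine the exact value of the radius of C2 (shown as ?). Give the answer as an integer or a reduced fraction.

1. [int C1,C2]  r_C2² − 18r_C2 + 72 = 0  ⇒  r_C2 = 6 or 12
2. given r_C2 < 66/7: keep 6

6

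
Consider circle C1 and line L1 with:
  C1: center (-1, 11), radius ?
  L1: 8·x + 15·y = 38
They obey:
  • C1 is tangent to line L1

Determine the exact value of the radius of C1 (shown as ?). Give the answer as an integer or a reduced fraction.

1. [C1‖L1]  r_C1² − 49 = 0  ⇒  r_C1 = 7 (r>0 drops 1)

7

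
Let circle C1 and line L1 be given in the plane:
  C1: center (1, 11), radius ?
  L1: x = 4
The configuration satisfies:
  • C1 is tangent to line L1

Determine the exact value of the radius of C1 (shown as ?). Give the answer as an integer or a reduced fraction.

3

1. [C1‖L1]  r_C1² − 9 = 0  ⇒  r_C1 = 3 (r>0 drops 1)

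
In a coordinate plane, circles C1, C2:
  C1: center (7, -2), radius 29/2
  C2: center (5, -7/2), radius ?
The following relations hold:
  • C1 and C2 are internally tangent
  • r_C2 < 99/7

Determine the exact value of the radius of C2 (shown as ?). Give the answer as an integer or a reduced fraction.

12

1. [int C1,C2]  r_C2² − 29r_C2 + 204 = 0  ⇒  r_C2 = 12 or 17
2. given r_C2 < 99/7: keep 12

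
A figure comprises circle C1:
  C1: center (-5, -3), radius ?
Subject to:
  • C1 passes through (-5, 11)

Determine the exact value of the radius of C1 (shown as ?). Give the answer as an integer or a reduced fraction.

14

1. [C1∋P]  r_C1² − 196 = 0  ⇒  r_C1 = 14 (r>0 drops 1)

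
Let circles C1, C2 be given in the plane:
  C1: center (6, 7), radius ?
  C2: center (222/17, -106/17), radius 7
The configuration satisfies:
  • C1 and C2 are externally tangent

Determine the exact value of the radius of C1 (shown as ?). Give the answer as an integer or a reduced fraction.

1. [ext C1·C2]  r_C1² + 14r_C1 − 176 = 0  ⇒  r_C1 = 8 (r>0 drops 1)

8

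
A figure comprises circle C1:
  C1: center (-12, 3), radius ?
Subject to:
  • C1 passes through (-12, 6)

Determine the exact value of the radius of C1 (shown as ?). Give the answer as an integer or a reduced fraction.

1. [C1∋P]  r_C1² − 9 = 0  ⇒  r_C1 = 3 (r>0 drops 1)

3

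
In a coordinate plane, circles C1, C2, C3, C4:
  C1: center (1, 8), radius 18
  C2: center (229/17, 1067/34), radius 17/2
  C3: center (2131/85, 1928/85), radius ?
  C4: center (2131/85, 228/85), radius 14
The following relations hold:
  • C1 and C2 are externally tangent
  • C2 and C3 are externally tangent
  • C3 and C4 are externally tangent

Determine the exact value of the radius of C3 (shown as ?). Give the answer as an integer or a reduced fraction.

1. [ext C2·C3]  r_C3² + 17r_C3 − 138 = 0  ⇒  r_C3 = 6 (r>0 drops 1)
2. [ext C3·C4]  r_C3² + 28r_C3 − 204 = 0  ⇒  r_C3 = 6 (r>0 drops 1)

6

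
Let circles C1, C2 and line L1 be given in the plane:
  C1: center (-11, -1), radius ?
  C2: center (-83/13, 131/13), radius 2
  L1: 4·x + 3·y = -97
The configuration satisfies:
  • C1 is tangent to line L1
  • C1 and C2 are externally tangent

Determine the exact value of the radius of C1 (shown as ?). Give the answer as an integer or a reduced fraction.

1. [C1‖L1]  r_C1² − 100 = 0  ⇒  r_C1 = 10 (r>0 drops 1)
2. [ext C1·C2]  r_C1² + 4r_C1 − 140 = 0  ⇒  r_C1 = 10 (r>0 drops 1)

10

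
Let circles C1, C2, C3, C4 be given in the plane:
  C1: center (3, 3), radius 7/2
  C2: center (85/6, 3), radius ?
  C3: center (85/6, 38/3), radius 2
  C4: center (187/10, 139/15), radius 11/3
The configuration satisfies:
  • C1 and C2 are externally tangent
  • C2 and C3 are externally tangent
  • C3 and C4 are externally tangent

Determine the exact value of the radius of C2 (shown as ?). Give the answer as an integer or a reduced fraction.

23/3

1. [ext C1·C2]  r_C2² + 7r_C2 − 1012/9 = 0  ⇒  r_C2 = 23/3 (r>0 drops 1)
2. [ext C2·C3]  r_C2² + 4r_C2 − 805/9 = 0  ⇒  r_C2 = 23/3 (r>0 drops 1)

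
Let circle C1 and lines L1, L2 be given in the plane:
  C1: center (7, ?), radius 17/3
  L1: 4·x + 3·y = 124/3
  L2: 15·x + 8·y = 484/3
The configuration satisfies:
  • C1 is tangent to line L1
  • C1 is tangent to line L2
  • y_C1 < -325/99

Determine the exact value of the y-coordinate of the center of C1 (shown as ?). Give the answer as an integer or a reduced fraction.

1. [C1‖L1]  y_C1² − (80/9)y_C1 − 625/9 = 0  ⇒  y_C1 = -5 or 125/9
2. [C1‖L2]  y_C1² − (169/12)y_C1 − 1145/12 = 0  ⇒  y_C1 = -5 or 229/12

-5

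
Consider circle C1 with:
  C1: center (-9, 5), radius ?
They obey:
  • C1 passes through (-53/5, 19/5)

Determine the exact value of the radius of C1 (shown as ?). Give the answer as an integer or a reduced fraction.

2

1. [C1∋P]  r_C1² − 4 = 0  ⇒  r_C1 = 2 (r>0 drops 1)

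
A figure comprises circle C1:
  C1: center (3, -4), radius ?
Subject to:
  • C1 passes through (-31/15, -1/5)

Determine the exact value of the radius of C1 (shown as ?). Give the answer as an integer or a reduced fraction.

1. [C1∋P]  r_C1² − 361/9 = 0  ⇒  r_C1 = 19/3 (r>0 drops 1)

19/3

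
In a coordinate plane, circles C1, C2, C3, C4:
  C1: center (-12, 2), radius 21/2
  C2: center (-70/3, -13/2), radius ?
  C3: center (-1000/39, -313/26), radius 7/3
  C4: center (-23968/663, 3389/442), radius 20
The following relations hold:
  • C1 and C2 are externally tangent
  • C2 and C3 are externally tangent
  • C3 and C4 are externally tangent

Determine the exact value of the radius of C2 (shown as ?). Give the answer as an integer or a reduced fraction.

1. [ext C1·C2]  r_C2² + 21r_C2 − 814/9 = 0  ⇒  r_C2 = 11/3 (r>0 drops 1)
2. [ext C2·C3]  r_C2² + (14/3)r_C2 − 275/9 = 0  ⇒  r_C2 = 11/3 (r>0 drops 1)

11/3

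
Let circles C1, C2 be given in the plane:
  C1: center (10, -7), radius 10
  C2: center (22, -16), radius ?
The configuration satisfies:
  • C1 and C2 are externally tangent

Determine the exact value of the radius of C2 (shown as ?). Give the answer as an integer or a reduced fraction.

1. [ext C1·C2]  r_C2² + 20r_C2 − 125 = 0  ⇒  r_C2 = 5 (r>0 drops 1)

5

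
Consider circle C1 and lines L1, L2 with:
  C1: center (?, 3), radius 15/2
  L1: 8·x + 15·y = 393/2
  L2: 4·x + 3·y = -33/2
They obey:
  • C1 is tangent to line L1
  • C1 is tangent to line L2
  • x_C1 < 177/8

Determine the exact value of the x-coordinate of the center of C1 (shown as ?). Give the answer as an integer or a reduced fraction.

3

1. [C1‖L1]  x_C1² − (303/8)x_C1 + 837/8 = 0  ⇒  x_C1 = 3 or 279/8
2. [C1‖L2]  x_C1² + (51/4)x_C1 − 189/4 = 0  ⇒  x_C1 = -63/4 or 3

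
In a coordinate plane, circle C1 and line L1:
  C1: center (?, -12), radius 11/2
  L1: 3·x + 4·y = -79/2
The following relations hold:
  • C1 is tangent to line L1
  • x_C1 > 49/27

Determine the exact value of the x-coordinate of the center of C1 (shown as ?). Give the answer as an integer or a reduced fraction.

12

1. [C1‖L1]  x_C1² − (17/3)x_C1 − 76 = 0  ⇒  x_C1 = -19/3 or 12
2. given x_C1 > 49/27: keep 12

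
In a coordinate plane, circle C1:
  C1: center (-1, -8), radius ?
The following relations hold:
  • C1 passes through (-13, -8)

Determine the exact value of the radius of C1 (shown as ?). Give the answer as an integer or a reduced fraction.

12

1. [C1∋P]  r_C1² − 144 = 0  ⇒  r_C1 = 12 (r>0 drops 1)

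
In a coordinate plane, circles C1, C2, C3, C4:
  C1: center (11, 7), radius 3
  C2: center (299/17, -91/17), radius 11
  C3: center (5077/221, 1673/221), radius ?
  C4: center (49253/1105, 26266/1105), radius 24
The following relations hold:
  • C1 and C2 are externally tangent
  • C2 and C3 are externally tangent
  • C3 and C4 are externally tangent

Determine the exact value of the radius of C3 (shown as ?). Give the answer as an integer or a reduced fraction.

3

1. [ext C2·C3]  r_C3² + 22r_C3 − 75 = 0  ⇒  r_C3 = 3 (r>0 drops 1)
2. [ext C3·C4]  r_C3² + 48r_C3 − 153 = 0  ⇒  r_C3 = 3 (r>0 drops 1)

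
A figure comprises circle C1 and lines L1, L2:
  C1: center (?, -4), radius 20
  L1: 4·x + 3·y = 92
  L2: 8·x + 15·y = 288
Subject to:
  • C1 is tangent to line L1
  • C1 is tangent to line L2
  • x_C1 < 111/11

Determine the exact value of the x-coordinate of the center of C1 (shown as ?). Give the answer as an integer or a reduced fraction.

1

1. [C1‖L1]  x_C1² − 52x_C1 + 51 = 0  ⇒  x_C1 = 1 or 51
2. [C1‖L2]  x_C1² − 87x_C1 + 86 = 0  ⇒  x_C1 = 1 or 86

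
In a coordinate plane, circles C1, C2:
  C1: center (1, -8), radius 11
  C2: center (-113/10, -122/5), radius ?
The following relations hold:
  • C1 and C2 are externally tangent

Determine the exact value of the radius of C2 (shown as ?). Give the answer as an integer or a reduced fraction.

1. [ext C1·C2]  r_C2² + 22r_C2 − 1197/4 = 0  ⇒  r_C2 = 19/2 (r>0 drops 1)

19/2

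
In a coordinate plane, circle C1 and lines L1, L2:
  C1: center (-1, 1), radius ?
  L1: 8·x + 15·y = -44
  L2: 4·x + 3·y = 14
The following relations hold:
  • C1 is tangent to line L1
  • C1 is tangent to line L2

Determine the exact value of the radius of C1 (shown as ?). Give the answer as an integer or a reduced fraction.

3

1. [C1‖L1]  r_C1² − 9 = 0  ⇒  r_C1 = 3 (r>0 drops 1)
2. [C1‖L2]  r_C1² − 9 = 0  ⇒  r_C1 = 3 (r>0 drops 1)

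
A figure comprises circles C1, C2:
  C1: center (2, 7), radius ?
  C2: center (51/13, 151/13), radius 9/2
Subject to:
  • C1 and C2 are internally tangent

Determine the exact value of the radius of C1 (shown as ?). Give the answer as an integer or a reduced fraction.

19/2

1. [int C1,C2]  r_C1² − 9r_C1 − 19/4 = 0  ⇒  r_C1 = 19/2 (r>0 drops 1)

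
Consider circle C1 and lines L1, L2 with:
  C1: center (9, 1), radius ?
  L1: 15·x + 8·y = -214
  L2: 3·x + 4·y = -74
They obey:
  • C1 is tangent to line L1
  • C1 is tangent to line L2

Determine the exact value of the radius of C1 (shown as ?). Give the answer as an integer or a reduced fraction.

21

1. [C1‖L1]  r_C1² − 441 = 0  ⇒  r_C1 = 21 (r>0 drops 1)
2. [C1‖L2]  r_C1² − 441 = 0  ⇒  r_C1 = 21 (r>0 drops 1)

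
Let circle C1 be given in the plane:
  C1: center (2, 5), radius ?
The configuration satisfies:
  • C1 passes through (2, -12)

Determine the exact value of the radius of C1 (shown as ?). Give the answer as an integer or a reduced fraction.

1. [C1∋P]  r_C1² − 289 = 0  ⇒  r_C1 = 17 (r>0 drops 1)

17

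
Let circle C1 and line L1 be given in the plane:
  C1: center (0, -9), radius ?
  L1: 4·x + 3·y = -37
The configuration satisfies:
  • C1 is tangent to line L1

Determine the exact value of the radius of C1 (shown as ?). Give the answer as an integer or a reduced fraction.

1. [C1‖L1]  r_C1² − 4 = 0  ⇒  r_C1 = 2 (r>0 drops 1)

2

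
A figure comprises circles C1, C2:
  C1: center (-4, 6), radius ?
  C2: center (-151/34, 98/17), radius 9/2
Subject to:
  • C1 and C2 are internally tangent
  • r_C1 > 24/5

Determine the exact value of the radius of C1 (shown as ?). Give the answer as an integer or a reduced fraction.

5

1. [int C1,C2]  r_C1² − 9r_C1 + 20 = 0  ⇒  r_C1 = 4 or 5
2. given r_C1 > 24/5: keep 5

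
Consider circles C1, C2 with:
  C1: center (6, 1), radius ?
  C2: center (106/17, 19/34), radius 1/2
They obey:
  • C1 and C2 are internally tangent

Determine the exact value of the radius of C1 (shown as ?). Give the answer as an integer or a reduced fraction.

1. [int C1,C2]  r_C1² − 1r_C1 = 0  ⇒  r_C1 = 1 (r>0 drops 1)

1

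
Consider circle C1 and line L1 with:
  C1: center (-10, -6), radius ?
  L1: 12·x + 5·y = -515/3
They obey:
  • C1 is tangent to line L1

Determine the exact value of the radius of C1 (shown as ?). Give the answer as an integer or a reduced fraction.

5/3

1. [C1‖L1]  r_C1² − 25/9 = 0  ⇒  r_C1 = 5/3 (r>0 drops 1)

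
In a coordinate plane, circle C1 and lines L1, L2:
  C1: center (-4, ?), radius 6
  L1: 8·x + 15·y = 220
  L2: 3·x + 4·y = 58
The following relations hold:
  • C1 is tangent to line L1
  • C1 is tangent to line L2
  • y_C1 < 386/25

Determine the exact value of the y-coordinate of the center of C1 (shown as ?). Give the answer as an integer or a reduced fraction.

1. [C1‖L1]  y_C1² − (168/5)y_C1 + 236 = 0  ⇒  y_C1 = 10 or 118/5
2. [C1‖L2]  y_C1² − 35y_C1 + 250 = 0  ⇒  y_C1 = 10 or 25

10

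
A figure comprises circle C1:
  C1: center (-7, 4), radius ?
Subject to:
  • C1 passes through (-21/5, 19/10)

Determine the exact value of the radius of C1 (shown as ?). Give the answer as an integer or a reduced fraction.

1. [C1∋P]  r_C1² − 49/4 = 0  ⇒  r_C1 = 7/2 (r>0 drops 1)

7/2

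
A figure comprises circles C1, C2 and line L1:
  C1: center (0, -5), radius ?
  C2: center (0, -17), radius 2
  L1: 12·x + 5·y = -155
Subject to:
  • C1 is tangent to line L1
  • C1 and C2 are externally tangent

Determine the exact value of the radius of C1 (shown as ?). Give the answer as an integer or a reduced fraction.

1. [C1‖L1]  r_C1² − 100 = 0  ⇒  r_C1 = 10 (r>0 drops 1)
2. [ext C1·C2]  r_C1² + 4r_C1 − 140 = 0  ⇒  r_C1 = 10 (r>0 drops 1)

10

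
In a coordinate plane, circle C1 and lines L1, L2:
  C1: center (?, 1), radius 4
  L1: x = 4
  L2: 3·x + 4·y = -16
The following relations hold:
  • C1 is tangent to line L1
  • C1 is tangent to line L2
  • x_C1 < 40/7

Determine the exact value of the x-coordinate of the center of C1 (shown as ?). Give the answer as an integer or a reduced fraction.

1. [C1‖L1]  x_C1² − 8x_C1 = 0  ⇒  x_C1 = 0 or 8
2. [C1‖L2]  x_C1² + (40/3)x_C1 = 0  ⇒  x_C1 = -40/3 or 0

0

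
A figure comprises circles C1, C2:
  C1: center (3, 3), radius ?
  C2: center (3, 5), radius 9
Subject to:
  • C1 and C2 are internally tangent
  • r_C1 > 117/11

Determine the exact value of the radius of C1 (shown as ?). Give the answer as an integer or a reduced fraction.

11

1. [int C1,C2]  r_C1² − 18r_C1 + 77 = 0  ⇒  r_C1 = 7 or 11
2. given r_C1 > 117/11: keep 11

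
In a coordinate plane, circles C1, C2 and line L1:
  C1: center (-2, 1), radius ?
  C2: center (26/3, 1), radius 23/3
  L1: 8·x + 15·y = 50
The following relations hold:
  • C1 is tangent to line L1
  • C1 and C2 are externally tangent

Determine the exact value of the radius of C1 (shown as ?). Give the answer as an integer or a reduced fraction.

3

1. [C1‖L1]  r_C1² − 9 = 0  ⇒  r_C1 = 3 (r>0 drops 1)
2. [ext C1·C2]  r_C1² + (46/3)r_C1 − 55 = 0  ⇒  r_C1 = 3 (r>0 drops 1)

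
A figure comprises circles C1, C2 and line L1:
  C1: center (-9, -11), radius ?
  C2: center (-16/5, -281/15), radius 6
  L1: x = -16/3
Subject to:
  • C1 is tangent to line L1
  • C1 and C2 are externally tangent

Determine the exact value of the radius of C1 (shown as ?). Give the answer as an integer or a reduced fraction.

1. [C1‖L1]  r_C1² − 121/9 = 0  ⇒  r_C1 = 11/3 (r>0 drops 1)
2. [ext C1·C2]  r_C1² + 12r_C1 − 517/9 = 0  ⇒  r_C1 = 11/3 (r>0 drops 1)

11/3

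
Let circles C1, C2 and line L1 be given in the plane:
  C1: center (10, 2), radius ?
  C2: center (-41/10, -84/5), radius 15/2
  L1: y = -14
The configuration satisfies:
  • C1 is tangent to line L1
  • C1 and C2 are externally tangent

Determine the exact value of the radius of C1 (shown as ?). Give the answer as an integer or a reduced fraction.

1. [C1‖L1]  r_C1² − 256 = 0  ⇒  r_C1 = 16 (r>0 drops 1)
2. [ext C1·C2]  r_C1² + 15r_C1 − 496 = 0  ⇒  r_C1 = 16 (r>0 drops 1)

16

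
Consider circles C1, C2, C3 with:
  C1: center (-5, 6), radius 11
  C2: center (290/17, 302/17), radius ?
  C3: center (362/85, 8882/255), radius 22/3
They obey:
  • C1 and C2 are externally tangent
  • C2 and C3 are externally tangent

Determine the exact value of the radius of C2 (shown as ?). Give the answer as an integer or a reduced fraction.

14

1. [ext C1·C2]  r_C2² + 22r_C2 − 504 = 0  ⇒  r_C2 = 14 (r>0 drops 1)
2. [ext C2·C3]  r_C2² + (44/3)r_C2 − 1204/3 = 0  ⇒  r_C2 = 14 (r>0 drops 1)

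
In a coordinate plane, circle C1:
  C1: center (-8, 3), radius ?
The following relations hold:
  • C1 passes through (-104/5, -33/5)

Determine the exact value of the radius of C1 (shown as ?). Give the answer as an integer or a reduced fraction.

16

1. [C1∋P]  r_C1² − 256 = 0  ⇒  r_C1 = 16 (r>0 drops 1)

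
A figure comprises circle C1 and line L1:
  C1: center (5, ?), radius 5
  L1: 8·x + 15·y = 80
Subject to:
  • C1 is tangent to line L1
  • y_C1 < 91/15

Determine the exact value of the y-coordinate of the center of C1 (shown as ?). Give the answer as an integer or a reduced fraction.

-3

1. [C1‖L1]  y_C1² − (16/3)y_C1 − 25 = 0  ⇒  y_C1 = -3 or 25/3
2. given y_C1 < 91/15: keep -3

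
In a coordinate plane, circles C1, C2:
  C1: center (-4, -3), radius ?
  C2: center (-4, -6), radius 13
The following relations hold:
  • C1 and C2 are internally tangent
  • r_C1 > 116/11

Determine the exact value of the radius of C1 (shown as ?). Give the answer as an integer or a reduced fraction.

16

1. [int C1,C2]  r_C1² − 26r_C1 + 160 = 0  ⇒  r_C1 = 10 or 16
2. given r_C1 > 116/11: keep 16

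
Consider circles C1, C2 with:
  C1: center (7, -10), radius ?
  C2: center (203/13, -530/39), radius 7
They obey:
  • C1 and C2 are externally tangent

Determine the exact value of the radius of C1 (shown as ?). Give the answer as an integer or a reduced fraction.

1. [ext C1·C2]  r_C1² + 14r_C1 − 343/9 = 0  ⇒  r_C1 = 7/3 (r>0 drops 1)

7/3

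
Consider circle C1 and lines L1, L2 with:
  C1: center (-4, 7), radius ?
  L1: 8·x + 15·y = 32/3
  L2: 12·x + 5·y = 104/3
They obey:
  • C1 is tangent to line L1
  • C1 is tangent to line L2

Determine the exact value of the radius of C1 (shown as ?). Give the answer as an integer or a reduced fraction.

11/3

1. [C1‖L1]  r_C1² − 121/9 = 0  ⇒  r_C1 = 11/3 (r>0 drops 1)
2. [C1‖L2]  r_C1² − 121/9 = 0  ⇒  r_C1 = 11/3 (r>0 drops 1)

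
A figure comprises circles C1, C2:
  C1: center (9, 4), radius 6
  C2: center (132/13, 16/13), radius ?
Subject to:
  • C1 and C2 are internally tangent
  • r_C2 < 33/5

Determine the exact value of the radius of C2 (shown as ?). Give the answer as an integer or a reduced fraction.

3

1. [int C1,C2]  r_C2² − 12r_C2 + 27 = 0  ⇒  r_C2 = 3 or 9
2. given r_C2 < 33/5: keep 3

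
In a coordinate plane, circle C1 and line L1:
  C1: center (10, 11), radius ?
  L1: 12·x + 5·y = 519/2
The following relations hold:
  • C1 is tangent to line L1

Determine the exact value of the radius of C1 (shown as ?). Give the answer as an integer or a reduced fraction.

1. [C1‖L1]  r_C1² − 169/4 = 0  ⇒  r_C1 = 13/2 (r>0 drops 1)

13/2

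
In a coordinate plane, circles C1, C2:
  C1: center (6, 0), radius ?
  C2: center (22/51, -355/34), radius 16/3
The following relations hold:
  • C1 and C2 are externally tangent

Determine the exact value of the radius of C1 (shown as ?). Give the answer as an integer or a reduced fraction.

13/2

1. [ext C1·C2]  r_C1² + (32/3)r_C1 − 1339/12 = 0  ⇒  r_C1 = 13/2 (r>0 drops 1)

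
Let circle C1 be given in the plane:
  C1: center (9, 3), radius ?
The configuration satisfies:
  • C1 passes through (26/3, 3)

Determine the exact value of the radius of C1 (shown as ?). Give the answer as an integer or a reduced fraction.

1. [C1∋P]  r_C1² − 1/9 = 0  ⇒  r_C1 = 1/3 (r>0 drops 1)

1/3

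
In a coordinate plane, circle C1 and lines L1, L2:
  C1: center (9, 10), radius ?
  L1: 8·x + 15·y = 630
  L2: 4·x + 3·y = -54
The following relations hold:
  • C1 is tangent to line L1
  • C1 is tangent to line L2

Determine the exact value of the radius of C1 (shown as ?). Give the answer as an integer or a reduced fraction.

24

1. [C1‖L1]  r_C1² − 576 = 0  ⇒  r_C1 = 24 (r>0 drops 1)
2. [C1‖L2]  r_C1² − 576 = 0  ⇒  r_C1 = 24 (r>0 drops 1)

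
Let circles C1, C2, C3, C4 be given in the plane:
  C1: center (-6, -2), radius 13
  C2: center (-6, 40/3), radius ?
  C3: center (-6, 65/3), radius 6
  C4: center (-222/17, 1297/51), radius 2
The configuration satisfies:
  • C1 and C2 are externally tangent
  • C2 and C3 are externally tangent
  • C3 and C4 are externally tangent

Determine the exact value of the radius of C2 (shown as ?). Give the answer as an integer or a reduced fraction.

7/3

1. [ext C1·C2]  r_C2² + 26r_C2 − 595/9 = 0  ⇒  r_C2 = 7/3 (r>0 drops 1)
2. [ext C2·C3]  r_C2² + 12r_C2 − 301/9 = 0  ⇒  r_C2 = 7/3 (r>0 drops 1)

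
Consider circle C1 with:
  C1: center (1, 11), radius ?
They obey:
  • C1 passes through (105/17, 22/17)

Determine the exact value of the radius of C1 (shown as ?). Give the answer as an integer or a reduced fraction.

11

1. [C1∋P]  r_C1² − 121 = 0  ⇒  r_C1 = 11 (r>0 drops 1)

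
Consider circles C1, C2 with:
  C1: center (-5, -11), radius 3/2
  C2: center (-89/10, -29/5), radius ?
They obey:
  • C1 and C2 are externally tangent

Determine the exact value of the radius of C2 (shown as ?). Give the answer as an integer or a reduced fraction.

1. [ext C1·C2]  r_C2² + 3r_C2 − 40 = 0  ⇒  r_C2 = 5 (r>0 drops 1)

5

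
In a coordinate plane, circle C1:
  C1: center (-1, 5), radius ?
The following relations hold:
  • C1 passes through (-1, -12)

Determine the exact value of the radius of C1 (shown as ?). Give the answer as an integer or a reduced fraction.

17

1. [C1∋P]  r_C1² − 289 = 0  ⇒  r_C1 = 17 (r>0 drops 1)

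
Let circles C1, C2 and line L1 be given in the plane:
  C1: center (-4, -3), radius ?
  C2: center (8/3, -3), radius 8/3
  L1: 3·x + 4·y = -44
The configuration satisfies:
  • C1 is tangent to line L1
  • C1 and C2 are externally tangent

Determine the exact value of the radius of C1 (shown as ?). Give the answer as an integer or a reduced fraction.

4

1. [C1‖L1]  r_C1² − 16 = 0  ⇒  r_C1 = 4 (r>0 drops 1)
2. [ext C1·C2]  r_C1² + (16/3)r_C1 − 112/3 = 0  ⇒  r_C1 = 4 (r>0 drops 1)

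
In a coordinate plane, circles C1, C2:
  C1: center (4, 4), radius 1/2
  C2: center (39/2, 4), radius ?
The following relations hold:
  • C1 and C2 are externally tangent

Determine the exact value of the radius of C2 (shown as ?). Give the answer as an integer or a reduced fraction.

15

1. [ext C1·C2]  r_C2² + 1r_C2 − 240 = 0  ⇒  r_C2 = 15 (r>0 drops 1)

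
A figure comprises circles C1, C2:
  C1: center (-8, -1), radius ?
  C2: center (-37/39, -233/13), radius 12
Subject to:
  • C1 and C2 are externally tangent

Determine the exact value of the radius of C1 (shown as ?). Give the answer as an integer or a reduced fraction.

19/3

1. [ext C1·C2]  r_C1² + 24r_C1 − 1729/9 = 0  ⇒  r_C1 = 19/3 (r>0 drops 1)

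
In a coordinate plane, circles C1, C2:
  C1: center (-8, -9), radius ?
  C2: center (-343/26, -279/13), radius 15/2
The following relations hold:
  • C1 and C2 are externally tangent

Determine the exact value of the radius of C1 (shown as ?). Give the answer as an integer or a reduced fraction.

1. [ext C1·C2]  r_C1² + 15r_C1 − 126 = 0  ⇒  r_C1 = 6 (r>0 drops 1)

6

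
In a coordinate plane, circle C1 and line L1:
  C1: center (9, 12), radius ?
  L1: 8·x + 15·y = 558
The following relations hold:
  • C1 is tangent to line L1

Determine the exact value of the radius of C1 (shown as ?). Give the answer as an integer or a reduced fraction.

1. [C1‖L1]  r_C1² − 324 = 0  ⇒  r_C1 = 18 (r>0 drops 1)

18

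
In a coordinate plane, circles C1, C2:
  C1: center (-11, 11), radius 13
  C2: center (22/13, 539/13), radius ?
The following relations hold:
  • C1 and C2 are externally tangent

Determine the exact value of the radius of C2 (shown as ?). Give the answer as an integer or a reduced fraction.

1. [ext C1·C2]  r_C2² + 26r_C2 − 920 = 0  ⇒  r_C2 = 20 (r>0 drops 1)

20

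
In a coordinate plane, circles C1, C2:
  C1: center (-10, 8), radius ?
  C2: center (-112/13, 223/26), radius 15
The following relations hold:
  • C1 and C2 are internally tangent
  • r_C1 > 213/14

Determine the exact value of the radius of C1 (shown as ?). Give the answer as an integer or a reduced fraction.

1. [int C1,C2]  r_C1² − 30r_C1 + 891/4 = 0  ⇒  r_C1 = 27/2 or 33/2
2. given r_C1 > 213/14: keep 33/2

33/2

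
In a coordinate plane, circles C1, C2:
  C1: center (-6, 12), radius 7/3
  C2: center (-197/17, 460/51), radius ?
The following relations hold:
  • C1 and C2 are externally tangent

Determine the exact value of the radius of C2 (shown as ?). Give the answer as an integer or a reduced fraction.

4

1. [ext C1·C2]  r_C2² + (14/3)r_C2 − 104/3 = 0  ⇒  r_C2 = 4 (r>0 drops 1)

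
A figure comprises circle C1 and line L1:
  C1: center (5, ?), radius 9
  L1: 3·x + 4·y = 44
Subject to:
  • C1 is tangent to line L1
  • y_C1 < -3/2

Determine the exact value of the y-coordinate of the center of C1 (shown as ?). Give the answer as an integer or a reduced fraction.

1. [C1‖L1]  y_C1² − (29/2)y_C1 − 74 = 0  ⇒  y_C1 = -4 or 37/2
2. given y_C1 < -3/2: keep -4

-4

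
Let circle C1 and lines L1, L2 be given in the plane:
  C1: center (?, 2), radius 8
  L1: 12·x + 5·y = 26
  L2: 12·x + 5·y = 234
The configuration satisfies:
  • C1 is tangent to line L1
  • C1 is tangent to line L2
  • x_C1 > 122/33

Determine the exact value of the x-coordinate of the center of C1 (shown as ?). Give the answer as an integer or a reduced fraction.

10

1. [C1‖L1]  x_C1² − (8/3)x_C1 − 220/3 = 0  ⇒  x_C1 = -22/3 or 10
2. [C1‖L2]  x_C1² − (112/3)x_C1 + 820/3 = 0  ⇒  x_C1 = 10 or 82/3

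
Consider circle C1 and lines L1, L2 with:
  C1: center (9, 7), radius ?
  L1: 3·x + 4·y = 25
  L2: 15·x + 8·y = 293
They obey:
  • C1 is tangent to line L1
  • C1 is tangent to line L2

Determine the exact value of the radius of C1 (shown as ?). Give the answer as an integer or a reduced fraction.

1. [C1‖L1]  r_C1² − 36 = 0  ⇒  r_C1 = 6 (r>0 drops 1)
2. [C1‖L2]  r_C1² − 36 = 0  ⇒  r_C1 = 6 (r>0 drops 1)

6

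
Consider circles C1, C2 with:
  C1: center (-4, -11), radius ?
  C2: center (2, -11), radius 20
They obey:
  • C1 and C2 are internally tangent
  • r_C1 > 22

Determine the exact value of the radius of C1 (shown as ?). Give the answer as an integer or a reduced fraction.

26

1. [int C1,C2]  r_C1² − 40r_C1 + 364 = 0  ⇒  r_C1 = 14 or 26
2. given r_C1 > 22: keep 26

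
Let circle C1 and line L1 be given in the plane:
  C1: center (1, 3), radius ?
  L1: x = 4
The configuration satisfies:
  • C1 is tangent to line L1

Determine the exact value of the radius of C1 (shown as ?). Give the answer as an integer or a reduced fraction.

1. [C1‖L1]  r_C1² − 9 = 0  ⇒  r_C1 = 3 (r>0 drops 1)

3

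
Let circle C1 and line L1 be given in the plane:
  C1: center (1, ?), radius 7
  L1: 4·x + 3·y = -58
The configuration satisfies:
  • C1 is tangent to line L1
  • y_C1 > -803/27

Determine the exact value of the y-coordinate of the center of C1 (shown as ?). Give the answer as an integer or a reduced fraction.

-9

1. [C1‖L1]  y_C1² + (124/3)y_C1 + 291 = 0  ⇒  y_C1 = -97/3 or -9
2. given y_C1 > -803/27: keep -9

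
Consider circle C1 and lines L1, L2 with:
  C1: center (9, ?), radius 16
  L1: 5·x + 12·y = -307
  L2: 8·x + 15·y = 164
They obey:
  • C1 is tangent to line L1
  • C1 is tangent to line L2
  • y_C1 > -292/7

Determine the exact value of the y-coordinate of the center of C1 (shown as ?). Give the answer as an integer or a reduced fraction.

-12

1. [C1‖L1]  y_C1² + (176/3)y_C1 + 560 = 0  ⇒  y_C1 = -140/3 or -12
2. [C1‖L2]  y_C1² − (184/15)y_C1 − 1456/5 = 0  ⇒  y_C1 = -12 or 364/15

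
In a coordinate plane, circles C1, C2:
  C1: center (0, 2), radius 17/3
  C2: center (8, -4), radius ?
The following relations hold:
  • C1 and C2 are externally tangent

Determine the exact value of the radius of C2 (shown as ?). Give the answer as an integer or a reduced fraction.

13/3

1. [ext C1·C2]  r_C2² + (34/3)r_C2 − 611/9 = 0  ⇒  r_C2 = 13/3 (r>0 drops 1)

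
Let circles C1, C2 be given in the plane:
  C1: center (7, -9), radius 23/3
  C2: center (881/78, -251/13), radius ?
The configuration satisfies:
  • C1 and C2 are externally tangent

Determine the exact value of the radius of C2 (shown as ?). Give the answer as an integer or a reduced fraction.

1. [ext C1·C2]  r_C2² + (46/3)r_C2 − 791/12 = 0  ⇒  r_C2 = 7/2 (r>0 drops 1)

7/2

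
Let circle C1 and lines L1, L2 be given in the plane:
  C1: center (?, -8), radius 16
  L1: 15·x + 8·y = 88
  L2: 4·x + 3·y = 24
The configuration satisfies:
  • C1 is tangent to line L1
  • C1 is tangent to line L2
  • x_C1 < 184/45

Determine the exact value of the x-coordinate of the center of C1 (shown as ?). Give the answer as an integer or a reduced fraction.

1. [C1‖L1]  x_C1² − (304/15)x_C1 − 3392/15 = 0  ⇒  x_C1 = -8 or 424/15
2. [C1‖L2]  x_C1² − 24x_C1 − 256 = 0  ⇒  x_C1 = -8 or 32

-8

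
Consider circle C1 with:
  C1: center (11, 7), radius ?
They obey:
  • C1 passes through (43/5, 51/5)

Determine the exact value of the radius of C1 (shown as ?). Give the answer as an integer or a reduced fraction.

1. [C1∋P]  r_C1² − 16 = 0  ⇒  r_C1 = 4 (r>0 drops 1)

4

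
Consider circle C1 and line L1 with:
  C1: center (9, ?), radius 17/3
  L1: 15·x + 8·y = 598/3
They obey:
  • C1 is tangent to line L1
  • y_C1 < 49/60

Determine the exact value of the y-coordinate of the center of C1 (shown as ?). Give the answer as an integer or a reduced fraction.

-4

1. [C1‖L1]  y_C1² − (193/12)y_C1 − 241/3 = 0  ⇒  y_C1 = -4 or 241/12
2. given y_C1 < 49/60: keep -4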